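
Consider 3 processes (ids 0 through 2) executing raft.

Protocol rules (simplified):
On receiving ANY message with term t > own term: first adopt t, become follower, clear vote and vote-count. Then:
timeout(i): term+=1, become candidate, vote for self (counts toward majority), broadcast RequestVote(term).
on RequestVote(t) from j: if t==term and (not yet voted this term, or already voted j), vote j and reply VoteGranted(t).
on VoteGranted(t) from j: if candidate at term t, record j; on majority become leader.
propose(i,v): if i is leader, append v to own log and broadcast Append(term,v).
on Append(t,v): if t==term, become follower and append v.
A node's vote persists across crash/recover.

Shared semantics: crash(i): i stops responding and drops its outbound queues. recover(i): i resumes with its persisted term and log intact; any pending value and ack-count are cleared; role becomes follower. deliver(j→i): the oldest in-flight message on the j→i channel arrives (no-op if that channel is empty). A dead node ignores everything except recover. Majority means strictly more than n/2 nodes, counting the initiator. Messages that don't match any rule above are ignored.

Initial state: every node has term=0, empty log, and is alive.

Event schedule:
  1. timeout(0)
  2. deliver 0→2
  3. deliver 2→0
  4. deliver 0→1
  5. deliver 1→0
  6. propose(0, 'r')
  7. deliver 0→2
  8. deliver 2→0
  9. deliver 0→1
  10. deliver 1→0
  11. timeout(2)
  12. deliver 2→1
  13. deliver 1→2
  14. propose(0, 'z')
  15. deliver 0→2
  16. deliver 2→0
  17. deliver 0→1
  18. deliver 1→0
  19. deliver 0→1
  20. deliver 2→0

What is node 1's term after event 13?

2

after 1 — timeout(0): n0:cand/t1/[-]
after 2 — deliver 0→2: n2:foll/t1/[-]
after 3 — deliver 2→0: n0:lead/t1/[-]
after 4 — deliver 0→1: n1:foll/t1/[-]
after 5 — deliver 1→0: ·
after 6 — propose(0,'r'): n0:lead/t1/[r]
after 7 — deliver 0→2: n2:foll/t1/[r]
after 8 — deliver 2→0: ·
after 9 — deliver 0→1: n1:foll/t1/[r]
after 10 — deliver 1→0: ·
after 11 — timeout(2): n2:cand/t2/[r]
after 12 — deliver 2→1: n1:foll/t2/[r]
after 13 — deliver 1→2: n2:lead/t2/[r]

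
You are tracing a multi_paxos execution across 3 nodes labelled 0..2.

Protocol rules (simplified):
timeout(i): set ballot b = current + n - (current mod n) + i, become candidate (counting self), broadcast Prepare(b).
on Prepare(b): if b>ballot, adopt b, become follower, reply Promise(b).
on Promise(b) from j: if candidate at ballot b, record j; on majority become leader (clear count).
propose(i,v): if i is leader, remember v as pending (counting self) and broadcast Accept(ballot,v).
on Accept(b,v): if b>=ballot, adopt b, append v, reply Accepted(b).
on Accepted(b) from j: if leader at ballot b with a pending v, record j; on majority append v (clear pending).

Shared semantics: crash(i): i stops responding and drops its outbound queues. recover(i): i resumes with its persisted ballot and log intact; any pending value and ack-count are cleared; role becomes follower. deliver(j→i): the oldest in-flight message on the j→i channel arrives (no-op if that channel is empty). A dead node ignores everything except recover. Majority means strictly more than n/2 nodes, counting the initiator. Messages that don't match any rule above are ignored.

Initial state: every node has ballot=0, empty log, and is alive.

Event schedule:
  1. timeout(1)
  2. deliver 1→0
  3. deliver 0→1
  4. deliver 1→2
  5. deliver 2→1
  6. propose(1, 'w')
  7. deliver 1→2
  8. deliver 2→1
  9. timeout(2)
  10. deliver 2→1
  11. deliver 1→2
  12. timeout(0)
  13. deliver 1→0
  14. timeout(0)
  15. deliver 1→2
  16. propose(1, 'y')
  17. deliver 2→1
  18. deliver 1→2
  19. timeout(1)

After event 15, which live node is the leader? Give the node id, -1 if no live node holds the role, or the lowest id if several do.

2

[1] timeout(1) → N1(cand b4 [-])
[2] deliver 1→0 → N0(foll b4 [-])
[3] deliver 0→1 → N1(lead b4 [-])
[4] deliver 1→2 → N2(foll b4 [-])
[5] deliver 2→1 → ∅
[6] propose(1,'w') → ∅
[7] deliver 1→2 → N2(foll b4 [w])
[8] deliver 2→1 → N1(lead b4 [w])
[9] timeout(2) → N2(cand b8 [w])
[10] deliver 2→1 → N1(foll b8 [w])
[11] deliver 1→2 → N2(lead b8 [w])
[12] timeout(0) → N0(cand b6 [-])
[13] deliver 1→0 → ∅
[14] timeout(0) → N0(cand b9 [-])
[15] deliver 1→2 → ∅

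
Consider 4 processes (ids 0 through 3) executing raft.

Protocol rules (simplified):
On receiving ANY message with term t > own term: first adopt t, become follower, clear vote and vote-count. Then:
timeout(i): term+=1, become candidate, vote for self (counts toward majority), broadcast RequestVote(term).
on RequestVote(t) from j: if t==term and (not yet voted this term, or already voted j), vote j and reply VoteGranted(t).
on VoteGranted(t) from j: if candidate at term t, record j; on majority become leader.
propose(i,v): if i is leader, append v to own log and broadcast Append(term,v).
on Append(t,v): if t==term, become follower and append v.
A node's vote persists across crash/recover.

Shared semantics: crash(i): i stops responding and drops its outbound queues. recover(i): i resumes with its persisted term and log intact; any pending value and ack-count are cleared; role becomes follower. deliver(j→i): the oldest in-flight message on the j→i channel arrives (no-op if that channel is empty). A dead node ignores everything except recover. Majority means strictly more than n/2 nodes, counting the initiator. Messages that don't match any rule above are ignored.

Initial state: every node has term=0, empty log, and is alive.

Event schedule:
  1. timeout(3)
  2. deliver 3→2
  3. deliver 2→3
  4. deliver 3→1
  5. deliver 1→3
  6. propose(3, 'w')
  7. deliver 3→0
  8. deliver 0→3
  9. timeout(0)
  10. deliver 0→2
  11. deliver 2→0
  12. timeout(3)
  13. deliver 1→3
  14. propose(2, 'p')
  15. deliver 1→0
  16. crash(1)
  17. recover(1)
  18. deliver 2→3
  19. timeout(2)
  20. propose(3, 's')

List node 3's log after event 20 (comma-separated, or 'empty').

after 1 — timeout(3): n3:cand/t1/[-]
after 2 — deliver 3→2: n2:foll/t1/[-]
after 3 — deliver 2→3: ·
after 4 — deliver 3→1: n1:foll/t1/[-]
after 5 — deliver 1→3: n3:lead/t1/[-]
after 6 — propose(3,'w'): n3:lead/t1/[w]
after 7 — deliver 3→0: n0:foll/t1/[-]
after 8 — deliver 0→3: ·
after 9 — timeout(0): n0:cand/t2/[-]
after 10 — deliver 0→2: n2:foll/t2/[-]
after 11 — deliver 2→0: ·
after 12 — timeout(3): n3:cand/t2/[w]
after 13 — deliver 1→3: ·
after 14 — propose(2,'p'): ·
after 15 — deliver 1→0: ·
after 16 — crash(1): n1:✗foll/t1/[-]
after 17 — recover(1): n1:foll/t1/[-]
after 18 — deliver 2→3: ·
after 19 — timeout(2): n2:cand/t3/[-]
after 20 — propose(3,'s'): ·

w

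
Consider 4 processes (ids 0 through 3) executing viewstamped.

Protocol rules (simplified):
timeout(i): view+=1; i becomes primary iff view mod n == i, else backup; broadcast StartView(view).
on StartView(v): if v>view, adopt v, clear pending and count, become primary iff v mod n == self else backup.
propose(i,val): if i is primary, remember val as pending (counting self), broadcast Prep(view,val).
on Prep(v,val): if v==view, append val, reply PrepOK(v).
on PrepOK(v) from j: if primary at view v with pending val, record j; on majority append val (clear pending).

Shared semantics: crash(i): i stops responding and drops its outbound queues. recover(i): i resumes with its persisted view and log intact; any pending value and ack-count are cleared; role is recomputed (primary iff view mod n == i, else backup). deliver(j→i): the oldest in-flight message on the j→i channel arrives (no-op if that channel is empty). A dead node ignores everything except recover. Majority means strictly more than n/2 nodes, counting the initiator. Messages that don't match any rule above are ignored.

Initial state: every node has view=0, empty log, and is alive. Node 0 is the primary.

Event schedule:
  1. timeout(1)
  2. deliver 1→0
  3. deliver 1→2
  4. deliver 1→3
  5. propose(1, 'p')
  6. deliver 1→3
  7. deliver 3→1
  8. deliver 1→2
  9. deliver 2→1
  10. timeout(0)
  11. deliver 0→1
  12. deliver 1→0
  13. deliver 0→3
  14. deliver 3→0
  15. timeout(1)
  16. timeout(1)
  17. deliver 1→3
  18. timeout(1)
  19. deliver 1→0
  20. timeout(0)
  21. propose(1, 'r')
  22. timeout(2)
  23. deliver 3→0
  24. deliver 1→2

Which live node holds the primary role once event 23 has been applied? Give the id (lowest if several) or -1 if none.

[1] timeout(1) → N1(prim v1 [-])
[2] deliver 1→0 → N0(back v1 [-])
[3] deliver 1→2 → N2(back v1 [-])
[4] deliver 1→3 → N3(back v1 [-])
[5] propose(1,'p') → ∅
[6] deliver 1→3 → N3(back v1 [p])
[7] deliver 3→1 → ∅
[8] deliver 1→2 → N2(back v1 [p])
[9] deliver 2→1 → N1(prim v1 [p])
[10] timeout(0) → N0(back v2 [-])
[11] deliver 0→1 → N1(back v2 [p])
[12] deliver 1→0 → ∅
[13] deliver 0→3 → N3(back v2 [p])
[14] deliver 3→0 → ∅
[15] timeout(1) → N1(back v3 [p])
[16] timeout(1) → N1(back v4 [p])
[17] deliver 1→3 → N3(prim v3 [p])
[18] timeout(1) → N1(prim v5 [p])
[19] deliver 1→0 → N0(back v3 [-])
[20] timeout(0) → N0(prim v4 [-])
[21] propose(1,'r') → ∅
[22] timeout(2) → N2(prim v2 [p])
[23] deliver 3→0 → ∅

0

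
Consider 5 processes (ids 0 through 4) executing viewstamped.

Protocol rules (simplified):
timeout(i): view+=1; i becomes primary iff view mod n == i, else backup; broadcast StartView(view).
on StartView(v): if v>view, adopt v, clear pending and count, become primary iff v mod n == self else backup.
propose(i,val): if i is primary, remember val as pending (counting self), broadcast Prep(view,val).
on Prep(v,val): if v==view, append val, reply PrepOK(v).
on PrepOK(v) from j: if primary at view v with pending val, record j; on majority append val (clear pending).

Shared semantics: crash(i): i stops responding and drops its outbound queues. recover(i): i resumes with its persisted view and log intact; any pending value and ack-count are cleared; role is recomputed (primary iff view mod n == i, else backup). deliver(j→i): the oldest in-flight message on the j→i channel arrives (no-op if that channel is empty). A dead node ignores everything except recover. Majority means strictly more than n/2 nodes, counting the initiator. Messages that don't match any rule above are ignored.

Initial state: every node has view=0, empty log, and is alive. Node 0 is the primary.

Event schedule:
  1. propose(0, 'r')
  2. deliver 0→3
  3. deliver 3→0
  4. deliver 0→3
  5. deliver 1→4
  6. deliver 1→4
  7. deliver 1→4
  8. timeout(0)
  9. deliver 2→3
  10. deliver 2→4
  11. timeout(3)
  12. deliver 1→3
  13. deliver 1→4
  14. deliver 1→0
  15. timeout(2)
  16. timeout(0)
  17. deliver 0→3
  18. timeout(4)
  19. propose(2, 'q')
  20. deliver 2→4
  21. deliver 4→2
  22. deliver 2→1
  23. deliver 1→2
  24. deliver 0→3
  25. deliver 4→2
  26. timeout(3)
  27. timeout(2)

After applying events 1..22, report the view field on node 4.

after 1 — propose(0,'r'): ·
after 2 — deliver 0→3: n3:back/v0/[r]
after 3 — deliver 3→0: ·
after 4 — deliver 0→3: ·
after 5 — deliver 1→4: ·
after 6 — deliver 1→4: ·
after 7 — deliver 1→4: ·
after 8 — timeout(0): n0:back/v1/[-]
after 9 — deliver 2→3: ·
after 10 — deliver 2→4: ·
after 11 — timeout(3): n3:back/v1/[r]
after 12 — deliver 1→3: ·
after 13 — deliver 1→4: ·
after 14 — deliver 1→0: ·
after 15 — timeout(2): n2:back/v1/[-]
after 16 — timeout(0): n0:back/v2/[-]
after 17 — deliver 0→3: ·
after 18 — timeout(4): n4:back/v1/[-]
after 19 — propose(2,'q'): ·
after 20 — deliver 2→4: ·
after 21 — deliver 4→2: ·
after 22 — deliver 2→1: n1:prim/v1/[-]

1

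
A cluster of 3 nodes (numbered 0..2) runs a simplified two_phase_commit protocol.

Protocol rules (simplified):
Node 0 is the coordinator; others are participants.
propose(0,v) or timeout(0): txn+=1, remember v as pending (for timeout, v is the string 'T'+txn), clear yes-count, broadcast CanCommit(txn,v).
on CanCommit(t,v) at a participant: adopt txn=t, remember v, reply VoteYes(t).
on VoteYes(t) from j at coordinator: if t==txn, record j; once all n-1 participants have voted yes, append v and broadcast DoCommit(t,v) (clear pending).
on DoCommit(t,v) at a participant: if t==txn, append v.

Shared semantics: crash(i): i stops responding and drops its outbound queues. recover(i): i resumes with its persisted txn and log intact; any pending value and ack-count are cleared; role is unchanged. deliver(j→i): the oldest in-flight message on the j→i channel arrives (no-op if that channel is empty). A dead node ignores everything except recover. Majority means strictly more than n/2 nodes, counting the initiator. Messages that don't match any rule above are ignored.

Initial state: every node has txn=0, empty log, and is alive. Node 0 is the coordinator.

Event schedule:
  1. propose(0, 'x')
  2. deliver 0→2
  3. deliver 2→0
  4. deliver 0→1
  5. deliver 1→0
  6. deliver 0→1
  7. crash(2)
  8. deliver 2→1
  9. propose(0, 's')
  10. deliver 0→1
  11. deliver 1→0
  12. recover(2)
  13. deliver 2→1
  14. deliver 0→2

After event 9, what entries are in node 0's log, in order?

1. propose(0,'x'):  <0:coor t1 ->
2. deliver 0→2:  <2:part t1 ->
3. deliver 2→0:  nop
4. deliver 0→1:  <1:part t1 ->
5. deliver 1→0:  <0:coor t1 x>
6. deliver 0→1:  <1:part t1 x>
7. crash(2):  <2:✗part t1 ->
8. deliver 2→1:  nop
9. propose(0,'s'):  <0:coor t2 x>

x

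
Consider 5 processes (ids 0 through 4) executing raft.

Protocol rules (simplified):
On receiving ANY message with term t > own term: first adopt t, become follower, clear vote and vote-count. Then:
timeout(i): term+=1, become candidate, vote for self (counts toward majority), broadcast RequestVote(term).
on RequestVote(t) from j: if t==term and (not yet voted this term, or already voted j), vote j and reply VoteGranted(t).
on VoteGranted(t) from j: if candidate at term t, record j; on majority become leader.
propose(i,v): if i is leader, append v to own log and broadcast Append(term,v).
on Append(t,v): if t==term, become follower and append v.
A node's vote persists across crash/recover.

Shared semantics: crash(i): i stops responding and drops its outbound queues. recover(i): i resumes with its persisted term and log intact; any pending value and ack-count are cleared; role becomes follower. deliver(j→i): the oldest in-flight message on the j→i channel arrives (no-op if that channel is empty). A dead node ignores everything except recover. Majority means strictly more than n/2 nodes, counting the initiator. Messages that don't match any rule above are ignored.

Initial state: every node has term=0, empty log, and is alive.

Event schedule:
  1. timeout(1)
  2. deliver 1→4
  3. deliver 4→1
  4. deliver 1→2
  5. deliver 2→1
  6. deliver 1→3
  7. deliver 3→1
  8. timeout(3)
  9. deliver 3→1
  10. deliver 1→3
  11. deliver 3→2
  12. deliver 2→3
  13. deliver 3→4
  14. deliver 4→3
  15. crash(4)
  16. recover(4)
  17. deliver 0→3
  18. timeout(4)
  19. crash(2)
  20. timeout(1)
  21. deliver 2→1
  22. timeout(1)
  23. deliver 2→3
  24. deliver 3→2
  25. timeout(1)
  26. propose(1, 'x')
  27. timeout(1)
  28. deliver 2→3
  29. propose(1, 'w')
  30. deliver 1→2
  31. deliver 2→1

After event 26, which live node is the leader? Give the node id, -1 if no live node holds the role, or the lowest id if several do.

after 1 — timeout(1): n1:cand/t1/[-]
after 2 — deliver 1→4: n4:foll/t1/[-]
after 3 — deliver 4→1: ·
after 4 — deliver 1→2: n2:foll/t1/[-]
after 5 — deliver 2→1: n1:lead/t1/[-]
after 6 — deliver 1→3: n3:foll/t1/[-]
after 7 — deliver 3→1: ·
after 8 — timeout(3): n3:cand/t2/[-]
after 9 — deliver 3→1: n1:foll/t2/[-]
after 10 — deliver 1→3: ·
after 11 — deliver 3→2: n2:foll/t2/[-]
after 12 — deliver 2→3: n3:lead/t2/[-]
after 13 — deliver 3→4: n4:foll/t2/[-]
after 14 — deliver 4→3: ·
after 15 — crash(4): n4:✗foll/t2/[-]
after 16 — recover(4): n4:foll/t2/[-]
after 17 — deliver 0→3: ·
after 18 — timeout(4): n4:cand/t3/[-]
after 19 — crash(2): n2:✗foll/t2/[-]
after 20 — timeout(1): n1:cand/t3/[-]
after 21 — deliver 2→1: ·
after 22 — timeout(1): n1:cand/t4/[-]
after 23 — deliver 2→3: ·
after 24 — deliver 3→2: ·
after 25 — timeout(1): n1:cand/t5/[-]
after 26 — propose(1,'x'): ·

3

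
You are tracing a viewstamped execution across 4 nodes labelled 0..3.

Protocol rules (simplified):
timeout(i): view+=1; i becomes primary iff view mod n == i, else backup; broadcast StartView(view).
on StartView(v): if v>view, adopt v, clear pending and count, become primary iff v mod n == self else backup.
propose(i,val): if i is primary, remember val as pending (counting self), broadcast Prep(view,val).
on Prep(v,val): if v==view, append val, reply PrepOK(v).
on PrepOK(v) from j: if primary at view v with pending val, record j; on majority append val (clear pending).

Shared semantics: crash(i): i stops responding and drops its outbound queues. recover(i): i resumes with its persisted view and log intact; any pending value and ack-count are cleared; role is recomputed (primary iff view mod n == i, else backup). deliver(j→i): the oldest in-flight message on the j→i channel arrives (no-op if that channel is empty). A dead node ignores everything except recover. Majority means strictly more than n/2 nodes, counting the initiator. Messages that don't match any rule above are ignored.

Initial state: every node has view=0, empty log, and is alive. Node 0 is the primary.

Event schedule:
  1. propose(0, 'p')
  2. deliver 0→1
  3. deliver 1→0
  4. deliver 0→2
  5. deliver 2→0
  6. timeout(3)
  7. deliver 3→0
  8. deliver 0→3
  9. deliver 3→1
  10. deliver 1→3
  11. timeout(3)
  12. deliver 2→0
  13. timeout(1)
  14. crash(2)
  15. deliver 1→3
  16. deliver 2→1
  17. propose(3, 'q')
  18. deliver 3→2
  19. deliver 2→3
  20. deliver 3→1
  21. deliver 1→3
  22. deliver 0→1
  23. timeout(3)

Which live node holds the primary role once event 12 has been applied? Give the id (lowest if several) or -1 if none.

1

step 1 propose(0,'p'): —
step 2 deliver 0→1: 1={back,v=0,log=p}
step 3 deliver 1→0: —
step 4 deliver 0→2: 2={back,v=0,log=p}
step 5 deliver 2→0: 0={prim,v=0,log=p}
step 6 timeout(3): 3={back,v=1,log=-}
step 7 deliver 3→0: 0={back,v=1,log=p}
step 8 deliver 0→3: —
step 9 deliver 3→1: 1={prim,v=1,log=p}
step 10 deliver 1→3: —
step 11 timeout(3): 3={back,v=2,log=-}
step 12 deliver 2→0: —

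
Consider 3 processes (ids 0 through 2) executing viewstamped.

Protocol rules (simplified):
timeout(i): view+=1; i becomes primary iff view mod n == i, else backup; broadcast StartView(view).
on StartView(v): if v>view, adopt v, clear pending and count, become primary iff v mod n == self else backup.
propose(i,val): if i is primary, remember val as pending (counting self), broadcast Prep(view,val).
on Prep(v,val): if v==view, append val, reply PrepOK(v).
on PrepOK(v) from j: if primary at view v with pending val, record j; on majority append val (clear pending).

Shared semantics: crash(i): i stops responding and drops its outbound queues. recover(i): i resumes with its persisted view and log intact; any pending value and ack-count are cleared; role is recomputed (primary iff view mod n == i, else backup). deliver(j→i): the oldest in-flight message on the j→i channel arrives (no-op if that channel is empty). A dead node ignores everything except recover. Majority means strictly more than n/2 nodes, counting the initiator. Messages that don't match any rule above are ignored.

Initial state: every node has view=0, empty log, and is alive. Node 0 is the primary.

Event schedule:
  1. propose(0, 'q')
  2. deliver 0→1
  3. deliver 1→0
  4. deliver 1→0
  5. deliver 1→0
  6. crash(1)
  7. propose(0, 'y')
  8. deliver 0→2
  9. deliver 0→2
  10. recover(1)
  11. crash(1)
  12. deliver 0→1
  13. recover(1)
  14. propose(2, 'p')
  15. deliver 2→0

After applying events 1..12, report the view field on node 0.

after 1 — propose(0,'q'): ·
after 2 — deliver 0→1: n1:back/v0/[q]
after 3 — deliver 1→0: n0:prim/v0/[q]
after 4 — deliver 1→0: ·
after 5 — deliver 1→0: ·
after 6 — crash(1): n1:✗back/v0/[q]
after 7 — propose(0,'y'): ·
after 8 — deliver 0→2: n2:back/v0/[q]
after 9 — deliver 0→2: n2:back/v0/[q,y]
after 10 — recover(1): n1:back/v0/[q]
after 11 — crash(1): n1:✗back/v0/[q]
after 12 — deliver 0→1: ·

0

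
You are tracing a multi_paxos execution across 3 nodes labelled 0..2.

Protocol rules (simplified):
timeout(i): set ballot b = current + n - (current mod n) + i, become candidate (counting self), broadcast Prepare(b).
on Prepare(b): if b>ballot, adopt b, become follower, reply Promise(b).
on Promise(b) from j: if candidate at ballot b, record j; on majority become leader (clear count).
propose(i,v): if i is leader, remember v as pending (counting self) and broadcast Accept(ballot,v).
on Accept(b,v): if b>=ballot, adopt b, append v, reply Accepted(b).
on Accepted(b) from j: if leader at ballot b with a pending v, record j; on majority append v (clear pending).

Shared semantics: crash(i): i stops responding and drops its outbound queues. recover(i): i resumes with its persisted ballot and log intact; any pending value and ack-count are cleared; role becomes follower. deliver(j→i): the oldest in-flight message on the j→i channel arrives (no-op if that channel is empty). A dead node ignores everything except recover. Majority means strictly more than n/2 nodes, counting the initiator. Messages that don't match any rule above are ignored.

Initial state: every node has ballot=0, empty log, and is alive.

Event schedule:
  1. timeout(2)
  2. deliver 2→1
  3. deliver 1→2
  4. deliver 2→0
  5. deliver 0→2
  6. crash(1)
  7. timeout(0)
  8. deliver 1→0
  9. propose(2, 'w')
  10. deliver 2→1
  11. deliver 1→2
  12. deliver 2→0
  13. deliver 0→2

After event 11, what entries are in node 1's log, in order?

empty

[1] timeout(2) → N2(cand b5 [-])
[2] deliver 2→1 → N1(foll b5 [-])
[3] deliver 1→2 → N2(lead b5 [-])
[4] deliver 2→0 → N0(foll b5 [-])
[5] deliver 0→2 → ∅
[6] crash(1) → N1(✗foll b5 [-])
[7] timeout(0) → N0(cand b6 [-])
[8] deliver 1→0 → ∅
[9] propose(2,'w') → ∅
[10] deliver 2→1 → ∅
[11] deliver 1→2 → ∅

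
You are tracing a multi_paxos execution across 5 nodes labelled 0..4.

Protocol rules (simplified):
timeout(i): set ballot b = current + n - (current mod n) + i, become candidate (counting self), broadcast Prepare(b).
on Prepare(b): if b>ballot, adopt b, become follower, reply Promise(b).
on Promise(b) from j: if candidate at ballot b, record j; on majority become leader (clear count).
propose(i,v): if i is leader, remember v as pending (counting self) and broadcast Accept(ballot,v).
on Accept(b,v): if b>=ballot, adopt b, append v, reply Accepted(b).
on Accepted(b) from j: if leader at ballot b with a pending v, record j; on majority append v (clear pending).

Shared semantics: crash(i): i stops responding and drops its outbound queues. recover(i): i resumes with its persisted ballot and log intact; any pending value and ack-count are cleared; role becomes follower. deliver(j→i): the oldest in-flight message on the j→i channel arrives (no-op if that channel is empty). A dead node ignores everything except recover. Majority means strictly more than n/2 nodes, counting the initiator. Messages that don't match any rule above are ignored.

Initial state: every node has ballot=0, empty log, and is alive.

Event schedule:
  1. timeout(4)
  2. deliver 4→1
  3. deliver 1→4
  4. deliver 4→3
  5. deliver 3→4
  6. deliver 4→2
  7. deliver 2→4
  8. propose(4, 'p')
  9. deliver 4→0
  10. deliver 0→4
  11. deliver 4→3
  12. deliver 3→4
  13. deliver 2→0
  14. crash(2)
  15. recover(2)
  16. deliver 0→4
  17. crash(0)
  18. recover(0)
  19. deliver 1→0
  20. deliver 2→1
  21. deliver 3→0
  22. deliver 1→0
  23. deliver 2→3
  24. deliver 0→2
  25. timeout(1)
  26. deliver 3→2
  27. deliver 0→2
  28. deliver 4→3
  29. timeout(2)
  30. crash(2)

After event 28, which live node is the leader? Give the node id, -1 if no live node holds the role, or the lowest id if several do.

4

1. timeout(4):  <4:cand b9 ->
2. deliver 4→1:  <1:foll b9 ->
3. deliver 1→4:  nop
4. deliver 4→3:  <3:foll b9 ->
5. deliver 3→4:  <4:lead b9 ->
6. deliver 4→2:  <2:foll b9 ->
7. deliver 2→4:  nop
8. propose(4,'p'):  nop
9. deliver 4→0:  <0:foll b9 ->
10. deliver 0→4:  nop
11. deliver 4→3:  <3:foll b9 p>
12. deliver 3→4:  nop
13. deliver 2→0:  nop
14. crash(2):  <2:✗foll b9 ->
15. recover(2):  <2:foll b9 ->
16. deliver 0→4:  nop
17. crash(0):  <0:✗foll b9 ->
18. recover(0):  <0:foll b9 ->
19. deliver 1→0:  nop
20. deliver 2→1:  nop
21. deliver 3→0:  nop
22. deliver 1→0:  nop
23. deliver 2→3:  nop
24. deliver 0→2:  nop
25. timeout(1):  <1:cand b11 ->
26. deliver 3→2:  nop
27. deliver 0→2:  nop
28. deliver 4→3:  nop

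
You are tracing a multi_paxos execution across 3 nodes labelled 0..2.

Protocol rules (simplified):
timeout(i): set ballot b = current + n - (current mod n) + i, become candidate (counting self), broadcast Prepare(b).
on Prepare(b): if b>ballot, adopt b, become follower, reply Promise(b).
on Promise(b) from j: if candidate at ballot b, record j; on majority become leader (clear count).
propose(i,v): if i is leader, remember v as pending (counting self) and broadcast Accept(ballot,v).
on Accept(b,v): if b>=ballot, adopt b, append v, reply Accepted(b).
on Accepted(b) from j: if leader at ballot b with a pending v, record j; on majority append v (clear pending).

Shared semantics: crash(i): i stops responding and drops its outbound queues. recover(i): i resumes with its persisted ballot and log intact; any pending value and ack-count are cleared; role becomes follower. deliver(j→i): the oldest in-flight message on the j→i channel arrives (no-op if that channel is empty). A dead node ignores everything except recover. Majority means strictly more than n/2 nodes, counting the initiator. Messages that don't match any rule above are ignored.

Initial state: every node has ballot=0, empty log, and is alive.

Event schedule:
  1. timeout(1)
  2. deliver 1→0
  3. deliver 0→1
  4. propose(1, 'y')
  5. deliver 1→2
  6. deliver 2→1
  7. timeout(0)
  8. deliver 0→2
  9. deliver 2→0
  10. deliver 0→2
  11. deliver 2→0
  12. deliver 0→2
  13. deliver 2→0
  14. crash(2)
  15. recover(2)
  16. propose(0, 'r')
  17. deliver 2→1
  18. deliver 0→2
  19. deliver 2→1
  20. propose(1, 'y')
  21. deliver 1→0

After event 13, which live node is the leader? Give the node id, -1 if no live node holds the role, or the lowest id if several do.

0

after 1 — timeout(1): n1:cand/b4/[-]
after 2 — deliver 1→0: n0:foll/b4/[-]
after 3 — deliver 0→1: n1:lead/b4/[-]
after 4 — propose(1,'y'): ·
after 5 — deliver 1→2: n2:foll/b4/[-]
after 6 — deliver 2→1: ·
after 7 — timeout(0): n0:cand/b6/[-]
after 8 — deliver 0→2: n2:foll/b6/[-]
after 9 — deliver 2→0: n0:lead/b6/[-]
after 10 — deliver 0→2: ·
after 11 — deliver 2→0: ·
after 12 — deliver 0→2: ·
after 13 — deliver 2→0: ·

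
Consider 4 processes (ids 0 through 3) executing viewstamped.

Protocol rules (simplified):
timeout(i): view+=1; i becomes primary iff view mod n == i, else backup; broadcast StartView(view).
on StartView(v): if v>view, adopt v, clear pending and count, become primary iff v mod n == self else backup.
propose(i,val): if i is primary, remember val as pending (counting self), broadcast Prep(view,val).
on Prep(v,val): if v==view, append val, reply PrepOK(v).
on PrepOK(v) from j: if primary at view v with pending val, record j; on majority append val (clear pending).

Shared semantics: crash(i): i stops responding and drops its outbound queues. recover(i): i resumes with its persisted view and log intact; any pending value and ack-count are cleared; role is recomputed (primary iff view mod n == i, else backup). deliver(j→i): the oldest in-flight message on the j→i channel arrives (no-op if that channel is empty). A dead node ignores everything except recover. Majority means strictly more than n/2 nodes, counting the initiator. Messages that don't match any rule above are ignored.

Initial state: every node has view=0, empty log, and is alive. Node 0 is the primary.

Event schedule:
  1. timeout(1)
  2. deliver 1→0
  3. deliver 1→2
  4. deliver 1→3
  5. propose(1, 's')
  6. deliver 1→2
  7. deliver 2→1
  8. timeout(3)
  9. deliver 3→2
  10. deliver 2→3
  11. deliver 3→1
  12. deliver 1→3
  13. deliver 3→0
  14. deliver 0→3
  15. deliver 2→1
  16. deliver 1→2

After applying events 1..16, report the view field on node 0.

2

1. timeout(1):  <1:prim v1 ->
2. deliver 1→0:  <0:back v1 ->
3. deliver 1→2:  <2:back v1 ->
4. deliver 1→3:  <3:back v1 ->
5. propose(1,'s'):  nop
6. deliver 1→2:  <2:back v1 s>
7. deliver 2→1:  nop
8. timeout(3):  <3:back v2 ->
9. deliver 3→2:  <2:prim v2 s>
10. deliver 2→3:  nop
11. deliver 3→1:  <1:back v2 ->
12. deliver 1→3:  nop
13. deliver 3→0:  <0:back v2 ->
14. deliver 0→3:  nop
15. deliver 2→1:  nop
16. deliver 1→2:  nop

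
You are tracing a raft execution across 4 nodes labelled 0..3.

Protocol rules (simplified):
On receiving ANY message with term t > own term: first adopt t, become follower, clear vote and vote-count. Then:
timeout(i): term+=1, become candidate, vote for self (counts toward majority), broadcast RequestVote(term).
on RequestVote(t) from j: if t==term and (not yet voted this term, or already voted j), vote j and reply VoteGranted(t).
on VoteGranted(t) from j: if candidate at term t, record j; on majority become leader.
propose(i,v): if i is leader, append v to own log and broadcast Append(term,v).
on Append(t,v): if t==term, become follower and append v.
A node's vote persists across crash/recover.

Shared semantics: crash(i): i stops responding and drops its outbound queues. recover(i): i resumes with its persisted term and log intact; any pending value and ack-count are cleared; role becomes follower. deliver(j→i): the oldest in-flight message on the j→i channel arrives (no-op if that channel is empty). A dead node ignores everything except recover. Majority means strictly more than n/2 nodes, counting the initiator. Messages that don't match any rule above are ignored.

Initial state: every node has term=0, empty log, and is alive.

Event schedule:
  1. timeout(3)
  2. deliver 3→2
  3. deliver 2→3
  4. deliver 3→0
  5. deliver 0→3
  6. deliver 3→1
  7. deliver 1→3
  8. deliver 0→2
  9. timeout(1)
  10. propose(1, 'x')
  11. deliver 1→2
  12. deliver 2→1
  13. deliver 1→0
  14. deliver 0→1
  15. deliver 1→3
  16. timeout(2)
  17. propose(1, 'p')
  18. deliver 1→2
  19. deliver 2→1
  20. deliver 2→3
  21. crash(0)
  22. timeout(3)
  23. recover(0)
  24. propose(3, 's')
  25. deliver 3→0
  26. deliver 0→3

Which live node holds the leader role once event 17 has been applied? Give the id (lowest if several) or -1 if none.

[1] timeout(3) → N3(cand t1 [-])
[2] deliver 3→2 → N2(foll t1 [-])
[3] deliver 2→3 → ∅
[4] deliver 3→0 → N0(foll t1 [-])
[5] deliver 0→3 → N3(lead t1 [-])
[6] deliver 3→1 → N1(foll t1 [-])
[7] deliver 1→3 → ∅
[8] deliver 0→2 → ∅
[9] timeout(1) → N1(cand t2 [-])
[10] propose(1,'x') → ∅
[11] deliver 1→2 → N2(foll t2 [-])
[12] deliver 2→1 → ∅
[13] deliver 1→0 → N0(foll t2 [-])
[14] deliver 0→1 → N1(lead t2 [-])
[15] deliver 1→3 → N3(foll t2 [-])
[16] timeout(2) → N2(cand t3 [-])
[17] propose(1,'p') → N1(lead t2 [p])

1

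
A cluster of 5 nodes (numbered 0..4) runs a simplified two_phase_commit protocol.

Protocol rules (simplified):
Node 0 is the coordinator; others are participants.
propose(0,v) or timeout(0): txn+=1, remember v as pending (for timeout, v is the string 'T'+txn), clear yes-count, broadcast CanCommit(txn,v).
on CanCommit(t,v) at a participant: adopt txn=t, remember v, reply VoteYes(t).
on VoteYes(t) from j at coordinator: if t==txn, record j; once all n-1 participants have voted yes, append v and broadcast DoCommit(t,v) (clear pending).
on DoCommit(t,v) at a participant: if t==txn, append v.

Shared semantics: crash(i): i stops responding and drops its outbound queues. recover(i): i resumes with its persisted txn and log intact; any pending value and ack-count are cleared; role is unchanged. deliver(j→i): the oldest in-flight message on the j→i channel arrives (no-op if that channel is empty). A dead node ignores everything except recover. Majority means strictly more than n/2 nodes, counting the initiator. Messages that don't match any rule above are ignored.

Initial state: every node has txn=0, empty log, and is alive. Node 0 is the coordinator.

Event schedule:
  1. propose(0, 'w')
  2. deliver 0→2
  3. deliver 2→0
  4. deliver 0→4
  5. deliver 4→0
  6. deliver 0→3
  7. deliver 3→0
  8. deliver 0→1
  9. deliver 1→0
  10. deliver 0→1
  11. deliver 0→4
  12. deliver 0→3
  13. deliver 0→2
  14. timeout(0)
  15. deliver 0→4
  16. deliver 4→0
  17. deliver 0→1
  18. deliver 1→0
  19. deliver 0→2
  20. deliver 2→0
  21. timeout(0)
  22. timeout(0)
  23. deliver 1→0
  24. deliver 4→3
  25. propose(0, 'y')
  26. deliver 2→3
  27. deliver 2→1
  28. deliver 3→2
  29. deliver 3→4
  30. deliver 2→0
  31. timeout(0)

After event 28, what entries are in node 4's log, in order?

w

1. propose(0,'w'):  <0:coor t1 ->
2. deliver 0→2:  <2:part t1 ->
3. deliver 2→0:  nop
4. deliver 0→4:  <4:part t1 ->
5. deliver 4→0:  nop
6. deliver 0→3:  <3:part t1 ->
7. deliver 3→0:  nop
8. deliver 0→1:  <1:part t1 ->
9. deliver 1→0:  <0:coor t1 w>
10. deliver 0→1:  <1:part t1 w>
11. deliver 0→4:  <4:part t1 w>
12. deliver 0→3:  <3:part t1 w>
13. deliver 0→2:  <2:part t1 w>
14. timeout(0):  <0:coor t2 w>
15. deliver 0→4:  <4:part t2 w>
16. deliver 4→0:  nop
17. deliver 0→1:  <1:part t2 w>
18. deliver 1→0:  nop
19. deliver 0→2:  <2:part t2 w>
20. deliver 2→0:  nop
21. timeout(0):  <0:coor t3 w>
22. timeout(0):  <0:coor t4 w>
23. deliver 1→0:  nop
24. deliver 4→3:  nop
25. propose(0,'y'):  <0:coor t5 w>
26. deliver 2→3:  nop
27. deliver 2→1:  nop
28. deliver 3→2:  nop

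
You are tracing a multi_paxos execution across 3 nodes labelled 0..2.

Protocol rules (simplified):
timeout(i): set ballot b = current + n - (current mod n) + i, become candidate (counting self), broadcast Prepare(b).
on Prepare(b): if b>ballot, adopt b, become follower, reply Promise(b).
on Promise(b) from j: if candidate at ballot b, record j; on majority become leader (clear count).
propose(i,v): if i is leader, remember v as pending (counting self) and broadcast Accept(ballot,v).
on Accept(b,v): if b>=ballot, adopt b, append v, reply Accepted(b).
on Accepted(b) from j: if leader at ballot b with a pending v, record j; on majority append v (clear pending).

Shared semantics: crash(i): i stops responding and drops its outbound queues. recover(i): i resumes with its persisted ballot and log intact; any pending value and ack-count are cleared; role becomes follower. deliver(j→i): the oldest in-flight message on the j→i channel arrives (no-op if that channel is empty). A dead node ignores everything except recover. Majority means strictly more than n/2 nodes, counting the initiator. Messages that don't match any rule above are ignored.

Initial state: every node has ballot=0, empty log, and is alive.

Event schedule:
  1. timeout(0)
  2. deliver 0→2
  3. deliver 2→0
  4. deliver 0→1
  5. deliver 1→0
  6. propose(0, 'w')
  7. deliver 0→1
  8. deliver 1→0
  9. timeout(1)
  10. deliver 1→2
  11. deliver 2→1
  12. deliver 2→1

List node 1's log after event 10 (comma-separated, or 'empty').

w

[1] timeout(0) → N0(cand b3 [-])
[2] deliver 0→2 → N2(foll b3 [-])
[3] deliver 2→0 → N0(lead b3 [-])
[4] deliver 0→1 → N1(foll b3 [-])
[5] deliver 1→0 → ∅
[6] propose(0,'w') → ∅
[7] deliver 0→1 → N1(foll b3 [w])
[8] deliver 1→0 → N0(lead b3 [w])
[9] timeout(1) → N1(cand b7 [w])
[10] deliver 1→2 → N2(foll b7 [-])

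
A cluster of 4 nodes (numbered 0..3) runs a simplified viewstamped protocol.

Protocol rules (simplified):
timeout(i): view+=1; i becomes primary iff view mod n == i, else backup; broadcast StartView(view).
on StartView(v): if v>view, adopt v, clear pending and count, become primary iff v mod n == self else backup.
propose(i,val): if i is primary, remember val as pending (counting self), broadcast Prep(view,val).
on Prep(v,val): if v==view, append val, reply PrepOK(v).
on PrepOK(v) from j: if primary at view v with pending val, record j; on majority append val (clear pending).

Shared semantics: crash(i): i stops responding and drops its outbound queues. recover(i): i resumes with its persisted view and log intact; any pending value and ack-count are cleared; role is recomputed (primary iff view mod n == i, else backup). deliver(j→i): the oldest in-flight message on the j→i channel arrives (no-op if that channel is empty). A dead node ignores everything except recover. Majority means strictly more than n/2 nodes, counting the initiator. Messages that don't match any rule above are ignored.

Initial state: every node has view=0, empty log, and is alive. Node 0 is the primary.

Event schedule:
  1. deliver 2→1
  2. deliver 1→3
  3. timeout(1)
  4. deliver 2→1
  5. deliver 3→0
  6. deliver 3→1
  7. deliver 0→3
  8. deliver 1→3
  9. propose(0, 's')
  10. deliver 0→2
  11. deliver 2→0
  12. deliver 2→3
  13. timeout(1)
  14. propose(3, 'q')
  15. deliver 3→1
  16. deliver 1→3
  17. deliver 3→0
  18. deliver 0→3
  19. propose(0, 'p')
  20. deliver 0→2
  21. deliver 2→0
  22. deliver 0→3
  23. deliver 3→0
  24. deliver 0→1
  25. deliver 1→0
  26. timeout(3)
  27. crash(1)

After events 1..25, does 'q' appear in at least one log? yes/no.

no

e1 deliver 2→1: ·
e2 deliver 1→3: ·
e3 timeout(1): 1[prim,v=1,-]
e4 deliver 2→1: ·
e5 deliver 3→0: ·
e6 deliver 3→1: ·
e7 deliver 0→3: ·
e8 deliver 1→3: 3[back,v=1,-]
e9 propose(0,'s'): ·
e10 deliver 0→2: 2[back,v=0,s]
e11 deliver 2→0: ·
e12 deliver 2→3: ·
e13 timeout(1): 1[back,v=2,-]
e14 propose(3,'q'): ·
e15 deliver 3→1: ·
e16 deliver 1→3: 3[back,v=2,-]
e17 deliver 3→0: ·
e18 deliver 0→3: ·
e19 propose(0,'p'): ·
e20 deliver 0→2: 2[back,v=0,s,p]
e21 deliver 2→0: ·
e22 deliver 0→3: ·
e23 deliver 3→0: ·
e24 deliver 0→1: ·
e25 deliver 1→0: 0[back,v=1,-]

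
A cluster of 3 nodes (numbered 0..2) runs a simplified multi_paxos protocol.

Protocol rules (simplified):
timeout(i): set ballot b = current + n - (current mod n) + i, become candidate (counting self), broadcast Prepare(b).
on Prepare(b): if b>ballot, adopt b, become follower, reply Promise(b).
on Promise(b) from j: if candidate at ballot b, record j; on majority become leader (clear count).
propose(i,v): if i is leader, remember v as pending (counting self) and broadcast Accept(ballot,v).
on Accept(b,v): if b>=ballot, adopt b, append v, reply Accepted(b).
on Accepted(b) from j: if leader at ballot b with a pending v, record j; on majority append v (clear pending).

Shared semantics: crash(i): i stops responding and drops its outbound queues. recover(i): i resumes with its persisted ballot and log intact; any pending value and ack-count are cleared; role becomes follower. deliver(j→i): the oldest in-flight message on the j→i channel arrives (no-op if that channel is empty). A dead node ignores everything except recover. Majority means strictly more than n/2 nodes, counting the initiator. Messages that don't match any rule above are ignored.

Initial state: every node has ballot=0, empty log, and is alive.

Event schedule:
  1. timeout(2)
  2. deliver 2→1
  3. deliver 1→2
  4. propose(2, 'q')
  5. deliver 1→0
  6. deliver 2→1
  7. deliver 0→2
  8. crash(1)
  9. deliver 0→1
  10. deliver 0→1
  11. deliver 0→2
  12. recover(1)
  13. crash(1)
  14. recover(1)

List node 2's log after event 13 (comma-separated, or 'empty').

empty

after 1 — timeout(2): n2:cand/b5/[-]
after 2 — deliver 2→1: n1:foll/b5/[-]
after 3 — deliver 1→2: n2:lead/b5/[-]
after 4 — propose(2,'q'): ·
after 5 — deliver 1→0: ·
after 6 — deliver 2→1: n1:foll/b5/[q]
after 7 — deliver 0→2: ·
after 8 — crash(1): n1:✗foll/b5/[q]
after 9 — deliver 0→1: ·
after 10 — deliver 0→1: ·
after 11 — deliver 0→2: ·
after 12 — recover(1): n1:foll/b5/[q]
after 13 — crash(1): n1:✗foll/b5/[q]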